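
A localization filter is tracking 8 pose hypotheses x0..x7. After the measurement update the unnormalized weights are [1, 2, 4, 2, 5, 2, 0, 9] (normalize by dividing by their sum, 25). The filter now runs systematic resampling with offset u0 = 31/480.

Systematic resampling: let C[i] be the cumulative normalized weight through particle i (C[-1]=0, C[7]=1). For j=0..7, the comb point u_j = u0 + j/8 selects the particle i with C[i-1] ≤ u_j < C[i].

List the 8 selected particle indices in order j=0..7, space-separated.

C = [1/25, 3/25, 7/25, 9/25, 14/25, 16/25, 16/25, 1]
j=0: u_0=31/480 ∈ [1/25, 3/25) → index 1
j=1: u_1=91/480 ∈ [3/25, 7/25) → index 2
j=2: u_2=151/480 ∈ [7/25, 9/25) → index 3
j=3: u_3=211/480 ∈ [9/25, 14/25) → index 4
j=4: u_4=271/480 ∈ [14/25, 16/25) → index 5
j=5: u_5=331/480 ∈ [16/25, 1) → index 7
j=6: u_6=391/480 ∈ [16/25, 1) → index 7
j=7: u_7=451/480 ∈ [16/25, 1) → index 7

1 2 3 4 5 7 7 7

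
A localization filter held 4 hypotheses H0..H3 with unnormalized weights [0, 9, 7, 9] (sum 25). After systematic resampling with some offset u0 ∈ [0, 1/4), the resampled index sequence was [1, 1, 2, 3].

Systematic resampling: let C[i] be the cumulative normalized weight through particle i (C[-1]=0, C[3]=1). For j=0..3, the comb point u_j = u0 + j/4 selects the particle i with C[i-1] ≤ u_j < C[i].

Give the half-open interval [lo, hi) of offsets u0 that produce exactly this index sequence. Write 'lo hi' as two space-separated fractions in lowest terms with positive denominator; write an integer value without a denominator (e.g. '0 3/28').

0 11/100

C = [0, 9/25, 16/25, 1]
j=0 picked index 1: u0 ∈ [0, 9/25)
j=1 picked index 1: u0 ∈ [-1/4, 11/100)
j=2 picked index 2: u0 ∈ [-7/50, 7/50)
j=3 picked index 3: u0 ∈ [-11/100, 1/4)
intersection: [0, 11/100)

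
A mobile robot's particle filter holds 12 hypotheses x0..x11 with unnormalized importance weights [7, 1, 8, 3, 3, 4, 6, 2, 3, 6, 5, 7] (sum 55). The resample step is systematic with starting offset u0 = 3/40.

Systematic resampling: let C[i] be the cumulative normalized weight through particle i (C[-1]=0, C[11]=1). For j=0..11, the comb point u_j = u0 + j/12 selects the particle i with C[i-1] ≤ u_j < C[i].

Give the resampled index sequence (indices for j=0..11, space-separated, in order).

0 2 2 3 5 6 6 8 9 10 11 11

C = [7/55, 8/55, 16/55, 19/55, 2/5, 26/55, 32/55, 34/55, 37/55, 43/55, 48/55, 1]
j=0: u_0=3/40 ∈ [0, 7/55) → index 0
j=1: u_1=19/120 ∈ [8/55, 16/55) → index 2
j=2: u_2=29/120 ∈ [8/55, 16/55) → index 2
j=3: u_3=13/40 ∈ [16/55, 19/55) → index 3
j=4: u_4=49/120 ∈ [2/5, 26/55) → index 5
j=5: u_5=59/120 ∈ [26/55, 32/55) → index 6
j=6: u_6=23/40 ∈ [26/55, 32/55) → index 6
j=7: u_7=79/120 ∈ [34/55, 37/55) → index 8
j=8: u_8=89/120 ∈ [37/55, 43/55) → index 9
j=9: u_9=33/40 ∈ [43/55, 48/55) → index 10
j=10: u_10=109/120 ∈ [48/55, 1) → index 11
j=11: u_11=119/120 ∈ [48/55, 1) → index 11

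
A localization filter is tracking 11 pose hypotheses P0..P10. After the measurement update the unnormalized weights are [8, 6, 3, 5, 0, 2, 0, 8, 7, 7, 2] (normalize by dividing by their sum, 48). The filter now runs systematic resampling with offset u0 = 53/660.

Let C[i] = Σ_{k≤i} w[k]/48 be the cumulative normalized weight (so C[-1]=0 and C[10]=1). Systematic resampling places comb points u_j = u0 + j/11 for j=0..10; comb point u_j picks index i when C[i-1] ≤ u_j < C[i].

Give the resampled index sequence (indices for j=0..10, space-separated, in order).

C = [1/6, 7/24, 17/48, 11/24, 11/24, 1/2, 1/2, 2/3, 13/16, 23/24, 1]
j=0: u_0=53/660 ∈ [0, 1/6) → index 0
j=1: u_1=113/660 ∈ [1/6, 7/24) → index 1
j=2: u_2=173/660 ∈ [1/6, 7/24) → index 1
j=3: u_3=233/660 ∈ [7/24, 17/48) → index 2
j=4: u_4=293/660 ∈ [17/48, 11/24) → index 3
j=5: u_5=353/660 ∈ [1/2, 2/3) → index 7
j=6: u_6=413/660 ∈ [1/2, 2/3) → index 7
j=7: u_7=43/60 ∈ [2/3, 13/16) → index 8
j=8: u_8=533/660 ∈ [2/3, 13/16) → index 8
j=9: u_9=593/660 ∈ [13/16, 23/24) → index 9
j=10: u_10=653/660 ∈ [23/24, 1) → index 10

0 1 1 2 3 7 7 8 8 9 10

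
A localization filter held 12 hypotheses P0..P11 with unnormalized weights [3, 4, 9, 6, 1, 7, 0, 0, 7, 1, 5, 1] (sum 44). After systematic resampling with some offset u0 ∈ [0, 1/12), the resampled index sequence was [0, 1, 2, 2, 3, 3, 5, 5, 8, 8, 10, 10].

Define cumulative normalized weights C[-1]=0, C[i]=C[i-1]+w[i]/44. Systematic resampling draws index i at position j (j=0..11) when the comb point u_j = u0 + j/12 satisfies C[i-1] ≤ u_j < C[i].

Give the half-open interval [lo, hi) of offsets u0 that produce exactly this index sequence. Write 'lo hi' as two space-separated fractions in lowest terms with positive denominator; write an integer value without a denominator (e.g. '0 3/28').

1/33 2/33

C = [3/44, 7/44, 4/11, 1/2, 23/44, 15/22, 15/22, 15/22, 37/44, 19/22, 43/44, 1]
j=0 picked index 0: u0 ∈ [0, 3/44)
j=1 picked index 1: u0 ∈ [-1/66, 5/66)
j=2 picked index 2: u0 ∈ [-1/132, 13/66)
j=3 picked index 2: u0 ∈ [-1/11, 5/44)
j=4 picked index 3: u0 ∈ [1/33, 1/6)
j=5 picked index 3: u0 ∈ [-7/132, 1/12)
j=6 picked index 5: u0 ∈ [1/44, 2/11)
j=7 picked index 5: u0 ∈ [-2/33, 13/132)
j=8 picked index 8: u0 ∈ [1/66, 23/132)
j=9 picked index 8: u0 ∈ [-3/44, 1/11)
j=10 picked index 10: u0 ∈ [1/33, 19/132)
j=11 picked index 10: u0 ∈ [-7/132, 2/33)
intersection: [1/33, 2/33)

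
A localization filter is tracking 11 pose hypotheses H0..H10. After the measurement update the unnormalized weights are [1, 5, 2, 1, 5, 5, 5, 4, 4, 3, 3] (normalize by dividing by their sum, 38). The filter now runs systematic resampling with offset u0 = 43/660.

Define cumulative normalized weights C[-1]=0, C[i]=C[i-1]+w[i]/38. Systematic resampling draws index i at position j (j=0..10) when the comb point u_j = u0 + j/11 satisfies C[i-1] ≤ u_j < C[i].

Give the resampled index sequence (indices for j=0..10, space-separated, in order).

1 1 4 4 5 6 6 7 8 9 10

C = [1/38, 3/19, 4/19, 9/38, 7/19, 1/2, 12/19, 14/19, 16/19, 35/38, 1]
j=0: u_0=43/660 ∈ [1/38, 3/19) → index 1
j=1: u_1=103/660 ∈ [1/38, 3/19) → index 1
j=2: u_2=163/660 ∈ [9/38, 7/19) → index 4
j=3: u_3=223/660 ∈ [9/38, 7/19) → index 4
j=4: u_4=283/660 ∈ [7/19, 1/2) → index 5
j=5: u_5=343/660 ∈ [1/2, 12/19) → index 6
j=6: u_6=403/660 ∈ [1/2, 12/19) → index 6
j=7: u_7=463/660 ∈ [12/19, 14/19) → index 7
j=8: u_8=523/660 ∈ [14/19, 16/19) → index 8
j=9: u_9=53/60 ∈ [16/19, 35/38) → index 9
j=10: u_10=643/660 ∈ [35/38, 1) → index 10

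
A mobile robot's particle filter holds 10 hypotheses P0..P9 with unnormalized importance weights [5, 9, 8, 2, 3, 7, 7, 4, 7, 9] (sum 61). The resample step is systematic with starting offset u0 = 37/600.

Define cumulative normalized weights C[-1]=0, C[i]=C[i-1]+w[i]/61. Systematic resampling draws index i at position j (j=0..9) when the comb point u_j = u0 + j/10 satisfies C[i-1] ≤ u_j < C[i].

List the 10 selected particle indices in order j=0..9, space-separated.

0 1 2 3 5 6 6 8 9 9

C = [5/61, 14/61, 22/61, 24/61, 27/61, 34/61, 41/61, 45/61, 52/61, 1]
j=0: u_0=37/600 ∈ [0, 5/61) → index 0
j=1: u_1=97/600 ∈ [5/61, 14/61) → index 1
j=2: u_2=157/600 ∈ [14/61, 22/61) → index 2
j=3: u_3=217/600 ∈ [22/61, 24/61) → index 3
j=4: u_4=277/600 ∈ [27/61, 34/61) → index 5
j=5: u_5=337/600 ∈ [34/61, 41/61) → index 6
j=6: u_6=397/600 ∈ [34/61, 41/61) → index 6
j=7: u_7=457/600 ∈ [45/61, 52/61) → index 8
j=8: u_8=517/600 ∈ [52/61, 1) → index 9
j=9: u_9=577/600 ∈ [52/61, 1) → index 9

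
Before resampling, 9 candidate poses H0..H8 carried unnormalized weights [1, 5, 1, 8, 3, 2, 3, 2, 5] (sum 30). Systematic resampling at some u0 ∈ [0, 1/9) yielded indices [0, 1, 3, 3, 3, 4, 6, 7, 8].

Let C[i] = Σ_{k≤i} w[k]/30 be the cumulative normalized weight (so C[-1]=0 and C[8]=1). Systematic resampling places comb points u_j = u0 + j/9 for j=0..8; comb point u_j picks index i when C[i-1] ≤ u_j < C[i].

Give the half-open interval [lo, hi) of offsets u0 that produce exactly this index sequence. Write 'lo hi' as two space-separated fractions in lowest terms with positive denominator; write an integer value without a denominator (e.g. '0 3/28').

C = [1/30, 1/5, 7/30, 1/2, 3/5, 2/3, 23/30, 5/6, 1]
j=0 picked index 0: u0 ∈ [0, 1/30)
j=1 picked index 1: u0 ∈ [-7/90, 4/45)
j=2 picked index 3: u0 ∈ [1/90, 5/18)
j=3 picked index 3: u0 ∈ [-1/10, 1/6)
j=4 picked index 3: u0 ∈ [-19/90, 1/18)
j=5 picked index 4: u0 ∈ [-1/18, 2/45)
j=6 picked index 6: u0 ∈ [0, 1/10)
j=7 picked index 7: u0 ∈ [-1/90, 1/18)
j=8 picked index 8: u0 ∈ [-1/18, 1/9)
intersection: [1/90, 1/30)

1/90 1/30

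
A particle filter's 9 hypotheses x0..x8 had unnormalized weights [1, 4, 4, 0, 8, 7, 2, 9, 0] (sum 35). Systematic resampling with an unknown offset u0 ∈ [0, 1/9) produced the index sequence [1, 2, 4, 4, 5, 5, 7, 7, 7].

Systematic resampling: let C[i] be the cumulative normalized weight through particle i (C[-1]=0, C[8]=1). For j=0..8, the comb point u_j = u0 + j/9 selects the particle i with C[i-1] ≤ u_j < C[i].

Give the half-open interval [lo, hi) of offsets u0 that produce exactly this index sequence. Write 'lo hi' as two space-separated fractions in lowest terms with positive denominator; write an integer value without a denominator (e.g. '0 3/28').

8/105 1/9

C = [1/35, 1/7, 9/35, 9/35, 17/35, 24/35, 26/35, 1, 1]
j=0 picked index 1: u0 ∈ [1/35, 1/7)
j=1 picked index 2: u0 ∈ [2/63, 46/315)
j=2 picked index 4: u0 ∈ [11/315, 83/315)
j=3 picked index 4: u0 ∈ [-8/105, 16/105)
j=4 picked index 5: u0 ∈ [13/315, 76/315)
j=5 picked index 5: u0 ∈ [-22/315, 41/315)
j=6 picked index 7: u0 ∈ [8/105, 1/3)
j=7 picked index 7: u0 ∈ [-11/315, 2/9)
j=8 picked index 7: u0 ∈ [-46/315, 1/9)
intersection: [8/105, 1/9)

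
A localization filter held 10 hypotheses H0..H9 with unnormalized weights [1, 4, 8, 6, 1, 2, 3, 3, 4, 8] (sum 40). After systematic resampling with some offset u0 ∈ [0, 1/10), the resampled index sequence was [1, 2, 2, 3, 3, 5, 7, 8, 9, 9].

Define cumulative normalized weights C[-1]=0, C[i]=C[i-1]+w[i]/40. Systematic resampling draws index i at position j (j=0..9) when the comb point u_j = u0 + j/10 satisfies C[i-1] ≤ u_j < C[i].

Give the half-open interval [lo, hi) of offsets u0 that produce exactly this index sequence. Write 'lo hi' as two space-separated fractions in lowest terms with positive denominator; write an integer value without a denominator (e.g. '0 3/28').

C = [1/40, 1/8, 13/40, 19/40, 1/2, 11/20, 5/8, 7/10, 4/5, 1]
j=0 picked index 1: u0 ∈ [1/40, 1/8)
j=1 picked index 2: u0 ∈ [1/40, 9/40)
j=2 picked index 2: u0 ∈ [-3/40, 1/8)
j=3 picked index 3: u0 ∈ [1/40, 7/40)
j=4 picked index 3: u0 ∈ [-3/40, 3/40)
j=5 picked index 5: u0 ∈ [0, 1/20)
j=6 picked index 7: u0 ∈ [1/40, 1/10)
j=7 picked index 8: u0 ∈ [0, 1/10)
j=8 picked index 9: u0 ∈ [0, 1/5)
j=9 picked index 9: u0 ∈ [-1/10, 1/10)
intersection: [1/40, 1/20)

1/40 1/20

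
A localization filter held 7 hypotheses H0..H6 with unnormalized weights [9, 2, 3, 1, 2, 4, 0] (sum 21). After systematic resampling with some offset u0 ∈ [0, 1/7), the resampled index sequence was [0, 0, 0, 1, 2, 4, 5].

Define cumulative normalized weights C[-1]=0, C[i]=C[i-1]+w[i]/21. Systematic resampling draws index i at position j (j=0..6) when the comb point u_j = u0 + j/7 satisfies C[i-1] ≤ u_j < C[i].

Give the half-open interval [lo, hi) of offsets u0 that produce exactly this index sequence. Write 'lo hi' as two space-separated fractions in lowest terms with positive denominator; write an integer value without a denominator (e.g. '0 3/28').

C = [3/7, 11/21, 2/3, 5/7, 17/21, 1, 1]
j=0 picked index 0: u0 ∈ [0, 3/7)
j=1 picked index 0: u0 ∈ [-1/7, 2/7)
j=2 picked index 0: u0 ∈ [-2/7, 1/7)
j=3 picked index 1: u0 ∈ [0, 2/21)
j=4 picked index 2: u0 ∈ [-1/21, 2/21)
j=5 picked index 4: u0 ∈ [0, 2/21)
j=6 picked index 5: u0 ∈ [-1/21, 1/7)
intersection: [0, 2/21)

0 2/21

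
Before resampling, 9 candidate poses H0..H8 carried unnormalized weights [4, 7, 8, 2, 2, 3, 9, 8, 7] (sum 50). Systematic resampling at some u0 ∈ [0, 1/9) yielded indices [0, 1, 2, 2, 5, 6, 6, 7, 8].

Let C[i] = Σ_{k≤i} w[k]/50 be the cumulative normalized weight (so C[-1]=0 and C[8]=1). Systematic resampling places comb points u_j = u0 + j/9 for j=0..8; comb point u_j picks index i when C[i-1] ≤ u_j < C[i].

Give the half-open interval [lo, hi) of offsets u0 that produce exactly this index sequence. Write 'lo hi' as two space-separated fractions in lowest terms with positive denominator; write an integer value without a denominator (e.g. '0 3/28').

C = [2/25, 11/50, 19/50, 21/50, 23/50, 13/25, 7/10, 43/50, 1]
j=0 picked index 0: u0 ∈ [0, 2/25)
j=1 picked index 1: u0 ∈ [-7/225, 49/450)
j=2 picked index 2: u0 ∈ [-1/450, 71/450)
j=3 picked index 2: u0 ∈ [-17/150, 7/150)
j=4 picked index 5: u0 ∈ [7/450, 17/225)
j=5 picked index 6: u0 ∈ [-8/225, 13/90)
j=6 picked index 6: u0 ∈ [-11/75, 1/30)
j=7 picked index 7: u0 ∈ [-7/90, 37/450)
j=8 picked index 8: u0 ∈ [-13/450, 1/9)
intersection: [7/450, 1/30)

7/450 1/30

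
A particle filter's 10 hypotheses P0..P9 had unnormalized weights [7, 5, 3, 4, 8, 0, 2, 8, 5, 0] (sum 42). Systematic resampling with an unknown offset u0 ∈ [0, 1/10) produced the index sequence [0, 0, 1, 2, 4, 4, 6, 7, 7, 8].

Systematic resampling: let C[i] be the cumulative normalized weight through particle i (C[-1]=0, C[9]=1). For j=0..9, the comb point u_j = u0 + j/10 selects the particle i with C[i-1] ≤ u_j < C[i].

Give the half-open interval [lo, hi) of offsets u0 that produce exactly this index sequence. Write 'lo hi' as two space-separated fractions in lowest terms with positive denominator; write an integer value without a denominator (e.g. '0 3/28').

11/210 2/35

C = [1/6, 2/7, 5/14, 19/42, 9/14, 9/14, 29/42, 37/42, 1, 1]
j=0 picked index 0: u0 ∈ [0, 1/6)
j=1 picked index 0: u0 ∈ [-1/10, 1/15)
j=2 picked index 1: u0 ∈ [-1/30, 3/35)
j=3 picked index 2: u0 ∈ [-1/70, 2/35)
j=4 picked index 4: u0 ∈ [11/210, 17/70)
j=5 picked index 4: u0 ∈ [-1/21, 1/7)
j=6 picked index 6: u0 ∈ [3/70, 19/210)
j=7 picked index 7: u0 ∈ [-1/105, 19/105)
j=8 picked index 7: u0 ∈ [-23/210, 17/210)
j=9 picked index 8: u0 ∈ [-2/105, 1/10)
intersection: [11/210, 2/35)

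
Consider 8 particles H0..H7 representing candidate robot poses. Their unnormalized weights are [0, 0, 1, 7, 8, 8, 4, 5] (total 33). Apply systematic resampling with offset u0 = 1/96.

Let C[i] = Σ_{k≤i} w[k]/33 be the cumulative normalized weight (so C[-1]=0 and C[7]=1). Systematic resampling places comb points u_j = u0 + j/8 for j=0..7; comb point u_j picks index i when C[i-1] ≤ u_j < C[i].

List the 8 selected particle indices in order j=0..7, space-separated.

C = [0, 0, 1/33, 8/33, 16/33, 8/11, 28/33, 1]
j=0: u_0=1/96 ∈ [0, 1/33) → index 2
j=1: u_1=13/96 ∈ [1/33, 8/33) → index 3
j=2: u_2=25/96 ∈ [8/33, 16/33) → index 4
j=3: u_3=37/96 ∈ [8/33, 16/33) → index 4
j=4: u_4=49/96 ∈ [16/33, 8/11) → index 5
j=5: u_5=61/96 ∈ [16/33, 8/11) → index 5
j=6: u_6=73/96 ∈ [8/11, 28/33) → index 6
j=7: u_7=85/96 ∈ [28/33, 1) → index 7

2 3 4 4 5 5 6 7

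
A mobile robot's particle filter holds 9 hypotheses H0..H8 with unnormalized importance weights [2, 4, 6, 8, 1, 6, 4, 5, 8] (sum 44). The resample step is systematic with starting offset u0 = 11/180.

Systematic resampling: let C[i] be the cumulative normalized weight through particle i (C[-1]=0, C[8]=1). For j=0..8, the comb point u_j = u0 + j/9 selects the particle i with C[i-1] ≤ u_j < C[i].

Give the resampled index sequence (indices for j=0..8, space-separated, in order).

1 2 3 3 5 6 7 8 8

C = [1/22, 3/22, 3/11, 5/11, 21/44, 27/44, 31/44, 9/11, 1]
j=0: u_0=11/180 ∈ [1/22, 3/22) → index 1
j=1: u_1=31/180 ∈ [3/22, 3/11) → index 2
j=2: u_2=17/60 ∈ [3/11, 5/11) → index 3
j=3: u_3=71/180 ∈ [3/11, 5/11) → index 3
j=4: u_4=91/180 ∈ [21/44, 27/44) → index 5
j=5: u_5=37/60 ∈ [27/44, 31/44) → index 6
j=6: u_6=131/180 ∈ [31/44, 9/11) → index 7
j=7: u_7=151/180 ∈ [9/11, 1) → index 8
j=8: u_8=19/20 ∈ [9/11, 1) → index 8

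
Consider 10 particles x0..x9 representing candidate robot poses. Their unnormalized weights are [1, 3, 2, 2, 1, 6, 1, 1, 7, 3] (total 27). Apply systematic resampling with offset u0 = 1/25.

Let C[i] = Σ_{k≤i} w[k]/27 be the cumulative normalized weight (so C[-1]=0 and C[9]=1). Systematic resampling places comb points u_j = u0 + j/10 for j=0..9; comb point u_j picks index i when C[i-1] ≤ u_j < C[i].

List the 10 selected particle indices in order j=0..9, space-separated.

1 1 3 5 5 5 8 8 8 9

C = [1/27, 4/27, 2/9, 8/27, 1/3, 5/9, 16/27, 17/27, 8/9, 1]
j=0: u_0=1/25 ∈ [1/27, 4/27) → index 1
j=1: u_1=7/50 ∈ [1/27, 4/27) → index 1
j=2: u_2=6/25 ∈ [2/9, 8/27) → index 3
j=3: u_3=17/50 ∈ [1/3, 5/9) → index 5
j=4: u_4=11/25 ∈ [1/3, 5/9) → index 5
j=5: u_5=27/50 ∈ [1/3, 5/9) → index 5
j=6: u_6=16/25 ∈ [17/27, 8/9) → index 8
j=7: u_7=37/50 ∈ [17/27, 8/9) → index 8
j=8: u_8=21/25 ∈ [17/27, 8/9) → index 8
j=9: u_9=47/50 ∈ [8/9, 1) → index 9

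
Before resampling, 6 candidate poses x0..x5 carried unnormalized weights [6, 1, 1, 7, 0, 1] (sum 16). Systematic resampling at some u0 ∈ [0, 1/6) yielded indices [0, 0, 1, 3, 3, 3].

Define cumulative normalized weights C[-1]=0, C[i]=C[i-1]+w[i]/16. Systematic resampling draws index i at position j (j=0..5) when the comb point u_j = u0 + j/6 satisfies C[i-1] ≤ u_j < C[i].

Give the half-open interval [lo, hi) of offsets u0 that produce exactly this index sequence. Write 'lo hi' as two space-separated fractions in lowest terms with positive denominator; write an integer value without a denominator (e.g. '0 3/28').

C = [3/8, 7/16, 1/2, 15/16, 15/16, 1]
j=0 picked index 0: u0 ∈ [0, 3/8)
j=1 picked index 0: u0 ∈ [-1/6, 5/24)
j=2 picked index 1: u0 ∈ [1/24, 5/48)
j=3 picked index 3: u0 ∈ [0, 7/16)
j=4 picked index 3: u0 ∈ [-1/6, 13/48)
j=5 picked index 3: u0 ∈ [-1/3, 5/48)
intersection: [1/24, 5/48)

1/24 5/48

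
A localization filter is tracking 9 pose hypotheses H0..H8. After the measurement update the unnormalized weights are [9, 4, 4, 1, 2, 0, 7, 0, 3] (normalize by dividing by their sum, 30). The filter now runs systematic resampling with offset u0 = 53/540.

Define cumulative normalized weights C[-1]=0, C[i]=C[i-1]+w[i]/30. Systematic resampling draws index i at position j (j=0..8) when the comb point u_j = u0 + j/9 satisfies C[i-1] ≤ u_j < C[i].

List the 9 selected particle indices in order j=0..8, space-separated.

0 0 1 1 2 4 6 6 8

C = [3/10, 13/30, 17/30, 3/5, 2/3, 2/3, 9/10, 9/10, 1]
j=0: u_0=53/540 ∈ [0, 3/10) → index 0
j=1: u_1=113/540 ∈ [0, 3/10) → index 0
j=2: u_2=173/540 ∈ [3/10, 13/30) → index 1
j=3: u_3=233/540 ∈ [3/10, 13/30) → index 1
j=4: u_4=293/540 ∈ [13/30, 17/30) → index 2
j=5: u_5=353/540 ∈ [3/5, 2/3) → index 4
j=6: u_6=413/540 ∈ [2/3, 9/10) → index 6
j=7: u_7=473/540 ∈ [2/3, 9/10) → index 6
j=8: u_8=533/540 ∈ [9/10, 1) → index 8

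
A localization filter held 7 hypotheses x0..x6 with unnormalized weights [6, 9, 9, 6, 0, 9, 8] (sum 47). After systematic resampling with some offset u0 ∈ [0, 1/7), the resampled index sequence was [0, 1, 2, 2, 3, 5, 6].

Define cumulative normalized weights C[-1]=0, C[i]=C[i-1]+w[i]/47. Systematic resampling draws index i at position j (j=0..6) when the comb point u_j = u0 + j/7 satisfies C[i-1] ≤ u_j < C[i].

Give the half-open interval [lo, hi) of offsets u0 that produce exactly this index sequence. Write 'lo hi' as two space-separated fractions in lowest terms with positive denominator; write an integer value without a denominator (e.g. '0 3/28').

C = [6/47, 15/47, 24/47, 30/47, 30/47, 39/47, 1]
j=0 picked index 0: u0 ∈ [0, 6/47)
j=1 picked index 1: u0 ∈ [-5/329, 58/329)
j=2 picked index 2: u0 ∈ [11/329, 74/329)
j=3 picked index 2: u0 ∈ [-36/329, 27/329)
j=4 picked index 3: u0 ∈ [-20/329, 22/329)
j=5 picked index 5: u0 ∈ [-25/329, 38/329)
j=6 picked index 6: u0 ∈ [-9/329, 1/7)
intersection: [11/329, 22/329)

11/329 22/329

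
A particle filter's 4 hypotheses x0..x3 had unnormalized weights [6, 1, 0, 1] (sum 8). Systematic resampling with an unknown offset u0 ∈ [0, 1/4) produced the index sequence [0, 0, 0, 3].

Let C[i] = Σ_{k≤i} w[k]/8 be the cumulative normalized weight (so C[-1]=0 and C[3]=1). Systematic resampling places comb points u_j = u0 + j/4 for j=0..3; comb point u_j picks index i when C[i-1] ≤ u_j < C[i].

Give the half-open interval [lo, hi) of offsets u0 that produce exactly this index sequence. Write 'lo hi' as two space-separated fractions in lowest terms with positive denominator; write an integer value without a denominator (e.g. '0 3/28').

1/8 1/4

C = [3/4, 7/8, 7/8, 1]
j=0 picked index 0: u0 ∈ [0, 3/4)
j=1 picked index 0: u0 ∈ [-1/4, 1/2)
j=2 picked index 0: u0 ∈ [-1/2, 1/4)
j=3 picked index 3: u0 ∈ [1/8, 1/4)
intersection: [1/8, 1/4)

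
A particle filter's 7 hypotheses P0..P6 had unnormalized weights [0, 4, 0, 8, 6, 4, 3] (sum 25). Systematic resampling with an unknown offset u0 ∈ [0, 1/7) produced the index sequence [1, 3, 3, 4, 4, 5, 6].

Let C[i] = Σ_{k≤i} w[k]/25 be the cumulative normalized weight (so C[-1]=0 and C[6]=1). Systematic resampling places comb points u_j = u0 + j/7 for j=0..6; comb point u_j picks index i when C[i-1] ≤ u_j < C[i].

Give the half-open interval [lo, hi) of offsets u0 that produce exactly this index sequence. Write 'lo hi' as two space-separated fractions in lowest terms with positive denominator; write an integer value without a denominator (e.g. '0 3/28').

C = [0, 4/25, 4/25, 12/25, 18/25, 22/25, 1]
j=0 picked index 1: u0 ∈ [0, 4/25)
j=1 picked index 3: u0 ∈ [3/175, 59/175)
j=2 picked index 3: u0 ∈ [-22/175, 34/175)
j=3 picked index 4: u0 ∈ [9/175, 51/175)
j=4 picked index 4: u0 ∈ [-16/175, 26/175)
j=5 picked index 5: u0 ∈ [1/175, 29/175)
j=6 picked index 6: u0 ∈ [4/175, 1/7)
intersection: [9/175, 1/7)

9/175 1/7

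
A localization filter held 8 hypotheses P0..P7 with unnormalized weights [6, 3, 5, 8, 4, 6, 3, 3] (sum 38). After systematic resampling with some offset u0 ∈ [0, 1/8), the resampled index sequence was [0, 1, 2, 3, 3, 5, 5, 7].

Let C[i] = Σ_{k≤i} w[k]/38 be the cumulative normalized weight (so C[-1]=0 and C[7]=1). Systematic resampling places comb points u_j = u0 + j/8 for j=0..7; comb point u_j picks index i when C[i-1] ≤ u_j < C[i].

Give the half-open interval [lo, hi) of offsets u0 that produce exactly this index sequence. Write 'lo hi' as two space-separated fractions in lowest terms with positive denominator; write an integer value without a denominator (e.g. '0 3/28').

C = [3/19, 9/38, 7/19, 11/19, 13/19, 16/19, 35/38, 1]
j=0 picked index 0: u0 ∈ [0, 3/19)
j=1 picked index 1: u0 ∈ [5/152, 17/152)
j=2 picked index 2: u0 ∈ [-1/76, 9/76)
j=3 picked index 3: u0 ∈ [-1/152, 31/152)
j=4 picked index 3: u0 ∈ [-5/38, 3/38)
j=5 picked index 5: u0 ∈ [9/152, 33/152)
j=6 picked index 5: u0 ∈ [-5/76, 7/76)
j=7 picked index 7: u0 ∈ [7/152, 1/8)
intersection: [9/152, 3/38)

9/152 3/38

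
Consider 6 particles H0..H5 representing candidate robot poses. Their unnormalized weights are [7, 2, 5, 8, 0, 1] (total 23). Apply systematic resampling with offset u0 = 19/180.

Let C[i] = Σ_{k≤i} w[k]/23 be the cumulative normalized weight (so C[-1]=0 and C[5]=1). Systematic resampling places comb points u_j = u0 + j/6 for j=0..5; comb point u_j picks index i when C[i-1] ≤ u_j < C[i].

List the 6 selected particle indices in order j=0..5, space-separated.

C = [7/23, 9/23, 14/23, 22/23, 22/23, 1]
j=0: u_0=19/180 ∈ [0, 7/23) → index 0
j=1: u_1=49/180 ∈ [0, 7/23) → index 0
j=2: u_2=79/180 ∈ [9/23, 14/23) → index 2
j=3: u_3=109/180 ∈ [9/23, 14/23) → index 2
j=4: u_4=139/180 ∈ [14/23, 22/23) → index 3
j=5: u_5=169/180 ∈ [14/23, 22/23) → index 3

0 0 2 2 3 3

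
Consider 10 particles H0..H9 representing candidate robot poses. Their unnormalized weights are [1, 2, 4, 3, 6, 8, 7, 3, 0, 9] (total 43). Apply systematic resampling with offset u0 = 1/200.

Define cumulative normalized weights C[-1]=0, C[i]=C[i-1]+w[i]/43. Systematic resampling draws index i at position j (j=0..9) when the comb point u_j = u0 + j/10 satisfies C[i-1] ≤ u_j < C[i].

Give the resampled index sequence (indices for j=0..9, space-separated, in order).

0 2 3 4 5 5 6 6 9 9

C = [1/43, 3/43, 7/43, 10/43, 16/43, 24/43, 31/43, 34/43, 34/43, 1]
j=0: u_0=1/200 ∈ [0, 1/43) → index 0
j=1: u_1=21/200 ∈ [3/43, 7/43) → index 2
j=2: u_2=41/200 ∈ [7/43, 10/43) → index 3
j=3: u_3=61/200 ∈ [10/43, 16/43) → index 4
j=4: u_4=81/200 ∈ [16/43, 24/43) → index 5
j=5: u_5=101/200 ∈ [16/43, 24/43) → index 5
j=6: u_6=121/200 ∈ [24/43, 31/43) → index 6
j=7: u_7=141/200 ∈ [24/43, 31/43) → index 6
j=8: u_8=161/200 ∈ [34/43, 1) → index 9
j=9: u_9=181/200 ∈ [34/43, 1) → index 9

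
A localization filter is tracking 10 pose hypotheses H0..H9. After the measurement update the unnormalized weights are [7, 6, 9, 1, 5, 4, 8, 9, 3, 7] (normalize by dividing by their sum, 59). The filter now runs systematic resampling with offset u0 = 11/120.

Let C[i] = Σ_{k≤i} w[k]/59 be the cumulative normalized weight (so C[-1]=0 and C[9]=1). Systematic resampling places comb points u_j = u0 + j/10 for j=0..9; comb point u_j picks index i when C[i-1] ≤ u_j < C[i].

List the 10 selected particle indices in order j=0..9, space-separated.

C = [7/59, 13/59, 22/59, 23/59, 28/59, 32/59, 40/59, 49/59, 52/59, 1]
j=0: u_0=11/120 ∈ [0, 7/59) → index 0
j=1: u_1=23/120 ∈ [7/59, 13/59) → index 1
j=2: u_2=7/24 ∈ [13/59, 22/59) → index 2
j=3: u_3=47/120 ∈ [23/59, 28/59) → index 4
j=4: u_4=59/120 ∈ [28/59, 32/59) → index 5
j=5: u_5=71/120 ∈ [32/59, 40/59) → index 6
j=6: u_6=83/120 ∈ [40/59, 49/59) → index 7
j=7: u_7=19/24 ∈ [40/59, 49/59) → index 7
j=8: u_8=107/120 ∈ [52/59, 1) → index 9
j=9: u_9=119/120 ∈ [52/59, 1) → index 9

0 1 2 4 5 6 7 7 9 9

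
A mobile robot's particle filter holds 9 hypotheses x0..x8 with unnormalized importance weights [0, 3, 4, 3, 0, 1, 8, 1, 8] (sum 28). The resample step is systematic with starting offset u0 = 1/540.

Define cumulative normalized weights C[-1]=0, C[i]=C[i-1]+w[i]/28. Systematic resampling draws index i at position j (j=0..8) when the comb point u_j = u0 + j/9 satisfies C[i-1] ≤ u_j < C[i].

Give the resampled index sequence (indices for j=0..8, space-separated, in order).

1 2 2 3 6 6 6 8 8

C = [0, 3/28, 1/4, 5/14, 5/14, 11/28, 19/28, 5/7, 1]
j=0: u_0=1/540 ∈ [0, 3/28) → index 1
j=1: u_1=61/540 ∈ [3/28, 1/4) → index 2
j=2: u_2=121/540 ∈ [3/28, 1/4) → index 2
j=3: u_3=181/540 ∈ [1/4, 5/14) → index 3
j=4: u_4=241/540 ∈ [11/28, 19/28) → index 6
j=5: u_5=301/540 ∈ [11/28, 19/28) → index 6
j=6: u_6=361/540 ∈ [11/28, 19/28) → index 6
j=7: u_7=421/540 ∈ [5/7, 1) → index 8
j=8: u_8=481/540 ∈ [5/7, 1) → index 8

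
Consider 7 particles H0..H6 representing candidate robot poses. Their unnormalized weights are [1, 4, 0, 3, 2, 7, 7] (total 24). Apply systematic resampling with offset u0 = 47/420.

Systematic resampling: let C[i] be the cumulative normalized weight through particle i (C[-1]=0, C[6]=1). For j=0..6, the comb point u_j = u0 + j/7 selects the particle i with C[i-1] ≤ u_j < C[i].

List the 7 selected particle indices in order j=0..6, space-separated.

C = [1/24, 5/24, 5/24, 1/3, 5/12, 17/24, 1]
j=0: u_0=47/420 ∈ [1/24, 5/24) → index 1
j=1: u_1=107/420 ∈ [5/24, 1/3) → index 3
j=2: u_2=167/420 ∈ [1/3, 5/12) → index 4
j=3: u_3=227/420 ∈ [5/12, 17/24) → index 5
j=4: u_4=41/60 ∈ [5/12, 17/24) → index 5
j=5: u_5=347/420 ∈ [17/24, 1) → index 6
j=6: u_6=407/420 ∈ [17/24, 1) → index 6

1 3 4 5 5 6 6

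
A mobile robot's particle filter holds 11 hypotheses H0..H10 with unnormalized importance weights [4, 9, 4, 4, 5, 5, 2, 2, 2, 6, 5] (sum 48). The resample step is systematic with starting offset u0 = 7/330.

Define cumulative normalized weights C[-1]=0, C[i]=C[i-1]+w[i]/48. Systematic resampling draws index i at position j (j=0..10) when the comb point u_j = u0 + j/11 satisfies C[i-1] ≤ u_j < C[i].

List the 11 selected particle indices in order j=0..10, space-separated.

0 1 1 2 3 4 5 6 8 9 10

C = [1/12, 13/48, 17/48, 7/16, 13/24, 31/48, 11/16, 35/48, 37/48, 43/48, 1]
j=0: u_0=7/330 ∈ [0, 1/12) → index 0
j=1: u_1=37/330 ∈ [1/12, 13/48) → index 1
j=2: u_2=67/330 ∈ [1/12, 13/48) → index 1
j=3: u_3=97/330 ∈ [13/48, 17/48) → index 2
j=4: u_4=127/330 ∈ [17/48, 7/16) → index 3
j=5: u_5=157/330 ∈ [7/16, 13/24) → index 4
j=6: u_6=17/30 ∈ [13/24, 31/48) → index 5
j=7: u_7=217/330 ∈ [31/48, 11/16) → index 6
j=8: u_8=247/330 ∈ [35/48, 37/48) → index 8
j=9: u_9=277/330 ∈ [37/48, 43/48) → index 9
j=10: u_10=307/330 ∈ [43/48, 1) → index 10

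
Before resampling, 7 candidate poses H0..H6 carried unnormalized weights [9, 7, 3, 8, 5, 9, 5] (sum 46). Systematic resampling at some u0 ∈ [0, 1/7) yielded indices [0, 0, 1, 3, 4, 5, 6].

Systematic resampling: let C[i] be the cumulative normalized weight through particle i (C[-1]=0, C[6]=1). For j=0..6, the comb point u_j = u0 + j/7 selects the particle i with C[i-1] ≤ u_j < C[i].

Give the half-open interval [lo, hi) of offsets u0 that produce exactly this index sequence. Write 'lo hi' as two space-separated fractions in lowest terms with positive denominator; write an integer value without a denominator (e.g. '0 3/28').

C = [9/46, 8/23, 19/46, 27/46, 16/23, 41/46, 1]
j=0 picked index 0: u0 ∈ [0, 9/46)
j=1 picked index 0: u0 ∈ [-1/7, 17/322)
j=2 picked index 1: u0 ∈ [-29/322, 10/161)
j=3 picked index 3: u0 ∈ [-5/322, 51/322)
j=4 picked index 4: u0 ∈ [5/322, 20/161)
j=5 picked index 5: u0 ∈ [-3/161, 57/322)
j=6 picked index 6: u0 ∈ [11/322, 1/7)
intersection: [11/322, 17/322)

11/322 17/322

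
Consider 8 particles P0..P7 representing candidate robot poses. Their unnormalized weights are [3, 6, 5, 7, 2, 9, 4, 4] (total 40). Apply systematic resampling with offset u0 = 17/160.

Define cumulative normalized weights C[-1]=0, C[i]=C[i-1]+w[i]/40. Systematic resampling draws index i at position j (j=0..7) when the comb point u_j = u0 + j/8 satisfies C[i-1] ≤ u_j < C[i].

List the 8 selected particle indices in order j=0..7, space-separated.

1 2 3 3 5 5 6 7

C = [3/40, 9/40, 7/20, 21/40, 23/40, 4/5, 9/10, 1]
j=0: u_0=17/160 ∈ [3/40, 9/40) → index 1
j=1: u_1=37/160 ∈ [9/40, 7/20) → index 2
j=2: u_2=57/160 ∈ [7/20, 21/40) → index 3
j=3: u_3=77/160 ∈ [7/20, 21/40) → index 3
j=4: u_4=97/160 ∈ [23/40, 4/5) → index 5
j=5: u_5=117/160 ∈ [23/40, 4/5) → index 5
j=6: u_6=137/160 ∈ [4/5, 9/10) → index 6
j=7: u_7=157/160 ∈ [9/10, 1) → index 7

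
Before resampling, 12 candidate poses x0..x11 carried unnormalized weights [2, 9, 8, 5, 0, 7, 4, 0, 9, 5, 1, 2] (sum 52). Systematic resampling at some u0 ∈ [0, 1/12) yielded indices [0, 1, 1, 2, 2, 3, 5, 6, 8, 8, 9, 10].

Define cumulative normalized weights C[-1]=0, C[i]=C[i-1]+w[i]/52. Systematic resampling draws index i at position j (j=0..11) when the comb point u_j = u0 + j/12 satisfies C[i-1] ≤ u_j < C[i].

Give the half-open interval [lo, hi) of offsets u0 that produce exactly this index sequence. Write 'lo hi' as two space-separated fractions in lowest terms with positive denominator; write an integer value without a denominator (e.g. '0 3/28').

C = [1/26, 11/52, 19/52, 6/13, 6/13, 31/52, 35/52, 35/52, 11/13, 49/52, 25/26, 1]
j=0 picked index 0: u0 ∈ [0, 1/26)
j=1 picked index 1: u0 ∈ [-7/156, 5/39)
j=2 picked index 1: u0 ∈ [-5/39, 7/156)
j=3 picked index 2: u0 ∈ [-1/26, 3/26)
j=4 picked index 2: u0 ∈ [-19/156, 5/156)
j=5 picked index 3: u0 ∈ [-2/39, 7/156)
j=6 picked index 5: u0 ∈ [-1/26, 5/52)
j=7 picked index 6: u0 ∈ [1/78, 7/78)
j=8 picked index 8: u0 ∈ [1/156, 7/39)
j=9 picked index 8: u0 ∈ [-1/13, 5/52)
j=10 picked index 9: u0 ∈ [1/78, 17/156)
j=11 picked index 10: u0 ∈ [1/39, 7/156)
intersection: [1/39, 5/156)

1/39 5/156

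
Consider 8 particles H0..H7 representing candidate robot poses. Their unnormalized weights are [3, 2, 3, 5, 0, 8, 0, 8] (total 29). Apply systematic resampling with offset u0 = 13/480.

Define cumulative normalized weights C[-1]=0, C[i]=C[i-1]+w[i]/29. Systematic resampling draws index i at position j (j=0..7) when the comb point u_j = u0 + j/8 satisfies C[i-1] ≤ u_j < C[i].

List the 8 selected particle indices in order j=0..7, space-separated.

0 1 3 3 5 5 7 7

C = [3/29, 5/29, 8/29, 13/29, 13/29, 21/29, 21/29, 1]
j=0: u_0=13/480 ∈ [0, 3/29) → index 0
j=1: u_1=73/480 ∈ [3/29, 5/29) → index 1
j=2: u_2=133/480 ∈ [8/29, 13/29) → index 3
j=3: u_3=193/480 ∈ [8/29, 13/29) → index 3
j=4: u_4=253/480 ∈ [13/29, 21/29) → index 5
j=5: u_5=313/480 ∈ [13/29, 21/29) → index 5
j=6: u_6=373/480 ∈ [21/29, 1) → index 7
j=7: u_7=433/480 ∈ [21/29, 1) → index 7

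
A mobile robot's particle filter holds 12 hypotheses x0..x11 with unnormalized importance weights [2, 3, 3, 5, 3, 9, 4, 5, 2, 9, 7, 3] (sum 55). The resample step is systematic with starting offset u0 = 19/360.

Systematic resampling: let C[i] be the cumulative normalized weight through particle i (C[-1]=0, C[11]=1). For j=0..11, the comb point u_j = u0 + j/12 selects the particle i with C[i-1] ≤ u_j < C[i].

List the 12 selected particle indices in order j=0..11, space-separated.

C = [2/55, 1/11, 8/55, 13/55, 16/55, 5/11, 29/55, 34/55, 36/55, 9/11, 52/55, 1]
j=0: u_0=19/360 ∈ [2/55, 1/11) → index 1
j=1: u_1=49/360 ∈ [1/11, 8/55) → index 2
j=2: u_2=79/360 ∈ [8/55, 13/55) → index 3
j=3: u_3=109/360 ∈ [16/55, 5/11) → index 5
j=4: u_4=139/360 ∈ [16/55, 5/11) → index 5
j=5: u_5=169/360 ∈ [5/11, 29/55) → index 6
j=6: u_6=199/360 ∈ [29/55, 34/55) → index 7
j=7: u_7=229/360 ∈ [34/55, 36/55) → index 8
j=8: u_8=259/360 ∈ [36/55, 9/11) → index 9
j=9: u_9=289/360 ∈ [36/55, 9/11) → index 9
j=10: u_10=319/360 ∈ [9/11, 52/55) → index 10
j=11: u_11=349/360 ∈ [52/55, 1) → index 11

1 2 3 5 5 6 7 8 9 9 10 11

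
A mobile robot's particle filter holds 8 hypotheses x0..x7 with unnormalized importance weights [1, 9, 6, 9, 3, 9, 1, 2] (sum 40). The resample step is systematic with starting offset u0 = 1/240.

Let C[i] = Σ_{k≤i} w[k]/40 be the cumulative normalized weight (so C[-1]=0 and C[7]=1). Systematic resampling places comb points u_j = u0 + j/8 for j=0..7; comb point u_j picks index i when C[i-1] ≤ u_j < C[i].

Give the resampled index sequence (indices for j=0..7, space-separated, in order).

C = [1/40, 1/4, 2/5, 5/8, 7/10, 37/40, 19/20, 1]
j=0: u_0=1/240 ∈ [0, 1/40) → index 0
j=1: u_1=31/240 ∈ [1/40, 1/4) → index 1
j=2: u_2=61/240 ∈ [1/4, 2/5) → index 2
j=3: u_3=91/240 ∈ [1/4, 2/5) → index 2
j=4: u_4=121/240 ∈ [2/5, 5/8) → index 3
j=5: u_5=151/240 ∈ [5/8, 7/10) → index 4
j=6: u_6=181/240 ∈ [7/10, 37/40) → index 5
j=7: u_7=211/240 ∈ [7/10, 37/40) → index 5

0 1 2 2 3 4 5 5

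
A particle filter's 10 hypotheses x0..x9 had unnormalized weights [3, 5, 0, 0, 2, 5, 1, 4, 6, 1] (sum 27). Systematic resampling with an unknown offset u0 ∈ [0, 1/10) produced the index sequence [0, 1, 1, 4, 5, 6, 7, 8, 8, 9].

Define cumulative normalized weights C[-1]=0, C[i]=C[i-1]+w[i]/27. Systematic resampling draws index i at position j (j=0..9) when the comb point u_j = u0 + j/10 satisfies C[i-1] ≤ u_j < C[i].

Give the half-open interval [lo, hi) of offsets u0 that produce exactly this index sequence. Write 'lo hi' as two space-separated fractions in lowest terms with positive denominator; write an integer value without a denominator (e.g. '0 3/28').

C = [1/9, 8/27, 8/27, 8/27, 10/27, 5/9, 16/27, 20/27, 26/27, 1]
j=0 picked index 0: u0 ∈ [0, 1/9)
j=1 picked index 1: u0 ∈ [1/90, 53/270)
j=2 picked index 1: u0 ∈ [-4/45, 13/135)
j=3 picked index 4: u0 ∈ [-1/270, 19/270)
j=4 picked index 5: u0 ∈ [-4/135, 7/45)
j=5 picked index 6: u0 ∈ [1/18, 5/54)
j=6 picked index 7: u0 ∈ [-1/135, 19/135)
j=7 picked index 8: u0 ∈ [11/270, 71/270)
j=8 picked index 8: u0 ∈ [-8/135, 22/135)
j=9 picked index 9: u0 ∈ [17/270, 1/10)
intersection: [17/270, 19/270)

17/270 19/270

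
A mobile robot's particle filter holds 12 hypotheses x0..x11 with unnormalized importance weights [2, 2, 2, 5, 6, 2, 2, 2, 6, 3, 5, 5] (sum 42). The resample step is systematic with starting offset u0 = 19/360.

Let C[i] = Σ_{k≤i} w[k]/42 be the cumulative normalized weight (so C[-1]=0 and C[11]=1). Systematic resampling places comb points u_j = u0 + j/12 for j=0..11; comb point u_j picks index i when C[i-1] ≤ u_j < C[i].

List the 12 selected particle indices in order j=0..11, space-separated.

C = [1/21, 2/21, 1/7, 11/42, 17/42, 19/42, 1/2, 23/42, 29/42, 16/21, 37/42, 1]
j=0: u_0=19/360 ∈ [1/21, 2/21) → index 1
j=1: u_1=49/360 ∈ [2/21, 1/7) → index 2
j=2: u_2=79/360 ∈ [1/7, 11/42) → index 3
j=3: u_3=109/360 ∈ [11/42, 17/42) → index 4
j=4: u_4=139/360 ∈ [11/42, 17/42) → index 4
j=5: u_5=169/360 ∈ [19/42, 1/2) → index 6
j=6: u_6=199/360 ∈ [23/42, 29/42) → index 8
j=7: u_7=229/360 ∈ [23/42, 29/42) → index 8
j=8: u_8=259/360 ∈ [29/42, 16/21) → index 9
j=9: u_9=289/360 ∈ [16/21, 37/42) → index 10
j=10: u_10=319/360 ∈ [37/42, 1) → index 11
j=11: u_11=349/360 ∈ [37/42, 1) → index 11

1 2 3 4 4 6 8 8 9 10 11 11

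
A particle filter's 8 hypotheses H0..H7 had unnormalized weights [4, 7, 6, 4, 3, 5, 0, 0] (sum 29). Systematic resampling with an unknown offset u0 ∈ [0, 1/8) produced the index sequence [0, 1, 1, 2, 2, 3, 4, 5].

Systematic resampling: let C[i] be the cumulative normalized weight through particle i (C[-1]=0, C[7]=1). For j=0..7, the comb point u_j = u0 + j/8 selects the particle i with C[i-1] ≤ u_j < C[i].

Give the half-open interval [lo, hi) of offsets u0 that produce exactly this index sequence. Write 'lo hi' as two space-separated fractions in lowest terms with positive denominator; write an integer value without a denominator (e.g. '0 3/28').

C = [4/29, 11/29, 17/29, 21/29, 24/29, 1, 1, 1]
j=0 picked index 0: u0 ∈ [0, 4/29)
j=1 picked index 1: u0 ∈ [3/232, 59/232)
j=2 picked index 1: u0 ∈ [-13/116, 15/116)
j=3 picked index 2: u0 ∈ [1/232, 49/232)
j=4 picked index 2: u0 ∈ [-7/58, 5/58)
j=5 picked index 3: u0 ∈ [-9/232, 23/232)
j=6 picked index 4: u0 ∈ [-3/116, 9/116)
j=7 picked index 5: u0 ∈ [-11/232, 1/8)
intersection: [3/232, 9/116)

3/232 9/116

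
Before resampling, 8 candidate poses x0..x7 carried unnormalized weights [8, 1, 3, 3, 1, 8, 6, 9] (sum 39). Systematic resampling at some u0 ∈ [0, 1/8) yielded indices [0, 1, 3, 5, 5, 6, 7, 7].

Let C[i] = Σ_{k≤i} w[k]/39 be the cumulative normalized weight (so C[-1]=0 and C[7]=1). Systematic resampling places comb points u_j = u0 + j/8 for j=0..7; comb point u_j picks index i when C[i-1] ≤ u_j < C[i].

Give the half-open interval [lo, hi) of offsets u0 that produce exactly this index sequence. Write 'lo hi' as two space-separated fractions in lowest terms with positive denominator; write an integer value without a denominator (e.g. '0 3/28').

25/312 11/104

C = [8/39, 3/13, 4/13, 5/13, 16/39, 8/13, 10/13, 1]
j=0 picked index 0: u0 ∈ [0, 8/39)
j=1 picked index 1: u0 ∈ [25/312, 11/104)
j=2 picked index 3: u0 ∈ [3/52, 7/52)
j=3 picked index 5: u0 ∈ [11/312, 25/104)
j=4 picked index 5: u0 ∈ [-7/78, 3/26)
j=5 picked index 6: u0 ∈ [-1/104, 15/104)
j=6 picked index 7: u0 ∈ [1/52, 1/4)
j=7 picked index 7: u0 ∈ [-11/104, 1/8)
intersection: [25/312, 11/104)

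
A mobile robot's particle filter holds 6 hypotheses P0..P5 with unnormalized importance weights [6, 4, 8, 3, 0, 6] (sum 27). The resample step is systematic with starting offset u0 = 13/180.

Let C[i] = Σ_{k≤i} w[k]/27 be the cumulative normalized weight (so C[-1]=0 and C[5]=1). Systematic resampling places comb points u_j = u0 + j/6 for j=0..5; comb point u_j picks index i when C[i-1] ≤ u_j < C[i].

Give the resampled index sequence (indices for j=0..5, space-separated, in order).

0 1 2 2 3 5

C = [2/9, 10/27, 2/3, 7/9, 7/9, 1]
j=0: u_0=13/180 ∈ [0, 2/9) → index 0
j=1: u_1=43/180 ∈ [2/9, 10/27) → index 1
j=2: u_2=73/180 ∈ [10/27, 2/3) → index 2
j=3: u_3=103/180 ∈ [10/27, 2/3) → index 2
j=4: u_4=133/180 ∈ [2/3, 7/9) → index 3
j=5: u_5=163/180 ∈ [7/9, 1) → index 5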